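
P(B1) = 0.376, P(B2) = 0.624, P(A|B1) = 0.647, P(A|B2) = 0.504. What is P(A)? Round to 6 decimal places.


P(A) = P(A|B1)*P(B1) + P(A|B2)*P(B2)
P(A|B1)*P(B1) = 0.647 * 0.376 = 0.243272
P(A|B2)*P(B2) = 0.504 * 0.624 = 0.314496
P(A) = 0.243272 + 0.314496 = 0.557768

0.557768


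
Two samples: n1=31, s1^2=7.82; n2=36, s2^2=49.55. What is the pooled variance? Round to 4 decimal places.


sp^2 = ((n1-1)*s1^2 + (n2-1)*s2^2)/(n1+n2-2)
(n1-1)*s1^2 = 30 * 7.82 = 234.6
(n2-1)*s2^2 = 35 * 49.55 = 1734.25
numerator = 234.6 + 1734.25 = 1968.85
n1+n2-2 = 65
sp^2 = 1968.85 / 65 = 30.29

30.2900


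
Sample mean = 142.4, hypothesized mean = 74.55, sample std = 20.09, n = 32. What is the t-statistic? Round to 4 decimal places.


t = (xbar - mu0) / (s/sqrt(n))
xbar - mu0 = 142.4 - 74.55 = 67.85
sqrt(32) ≈ 5.65685425
s/sqrt(n) = 20.09 / 5.65685425 ≈ 3.55144381
t = 67.85 / 3.55144381 ≈ 19.104906

19.1049


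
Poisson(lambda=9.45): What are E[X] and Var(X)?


E[X] = Var(X) = lambda = 9.45

9.45, 9.45


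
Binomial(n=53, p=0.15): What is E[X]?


E[X] = n*p = 53 * 0.15 = 7.95

7.95


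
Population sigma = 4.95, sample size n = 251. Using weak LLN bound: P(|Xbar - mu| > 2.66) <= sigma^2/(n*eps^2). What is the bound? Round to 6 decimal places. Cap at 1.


bound = min(1, sigma^2/(n*eps^2))
sigma^2 = 4.95^2 = 24.5025
n*eps^2 = 251 * 2.66^2 = 251 * 7.0756 = 1775.9756
sigma^2/(n*eps^2) = 24.5025 / 1775.9756 ≈ 0.01379664

0.013797


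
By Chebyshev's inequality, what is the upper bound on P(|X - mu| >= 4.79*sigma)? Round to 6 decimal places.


P <= 1/k^2
k^2 = 4.79^2 = 22.9441
1/k^2 = 1 / 22.9441 ≈ 0.04358419

0.043584


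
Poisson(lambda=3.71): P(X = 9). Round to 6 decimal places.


P = e^(-lam) * lam^k / k!
e^(-3.71) ≈ 0.02447752
lam^k = 3.71^9 ≈ 133157.363176
k! = 9! = 362880
P = 0.02447752 * 133157.363176 / 362880 ≈ 0.008982

0.008982


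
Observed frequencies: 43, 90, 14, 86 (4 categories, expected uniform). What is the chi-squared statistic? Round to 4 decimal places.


chi2 = sum((O-E)^2/E), E = total/4
total = 233, E = 233/4 = 58.25
(43 - 58.25)^2 / 58.25 = 232.5625 / 58.25 = 3721/932 ≈ 3.992489
(90 - 58.25)^2 / 58.25 = 1008.0625 / 58.25 = 16129/932 ≈ 17.305794
(14 - 58.25)^2 / 58.25 = 1958.0625 / 58.25 = 31329/932 ≈ 33.614807
(86 - 58.25)^2 / 58.25 = 770.0625 / 58.25 = 12321/932 ≈ 13.219957
chi2 = 15875/233 ≈ 68.133047

68.1330


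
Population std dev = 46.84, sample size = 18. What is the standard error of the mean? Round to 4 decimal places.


SE = sigma / sqrt(n)
sqrt(18) ≈ 4.242641
SE = 46.84 / 4.242641 ≈ 11.040294

11.0403


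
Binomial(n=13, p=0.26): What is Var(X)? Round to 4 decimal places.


Var = n*p*(1-p) = 13 * 0.26 * 0.74 = 2.5012

2.5012


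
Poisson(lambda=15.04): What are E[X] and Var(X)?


E[X] = Var(X) = lambda = 15.04

15.04, 15.04


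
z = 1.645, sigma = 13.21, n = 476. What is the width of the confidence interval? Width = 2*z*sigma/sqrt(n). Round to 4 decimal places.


width = 2*z*sigma/sqrt(n)
2*z*sigma = 2 * 1.645 * 13.21 = 43.4609
sqrt(476) ≈ 21.817424
width = 43.4609 / 21.817424 ≈ 1.992027

1.9920


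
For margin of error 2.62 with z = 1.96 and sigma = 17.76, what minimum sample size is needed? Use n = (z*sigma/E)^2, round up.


z*sigma/E = 1.96 * 17.76 / 2.62 = 43512/3275 ≈ 13.286107
(z*sigma/E)^2 ≈ 176.520636
round up: n = 177

177


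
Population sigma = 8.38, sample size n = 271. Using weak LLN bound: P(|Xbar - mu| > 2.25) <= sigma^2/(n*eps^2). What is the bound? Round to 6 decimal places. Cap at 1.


bound = min(1, sigma^2/(n*eps^2))
sigma^2 = 8.38^2 = 70.2244
n*eps^2 = 271 * 2.25^2 = 271 * 5.0625 = 1371.9375
sigma^2/(n*eps^2) = 70.2244 / 1371.9375 ≈ 0.05118630

0.051186


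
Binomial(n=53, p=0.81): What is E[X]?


E[X] = n*p = 53 * 0.81 = 42.93

42.93


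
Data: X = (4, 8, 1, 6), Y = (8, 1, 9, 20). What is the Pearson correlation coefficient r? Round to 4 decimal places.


r = sum((xi-xbar)(yi-ybar)) / sqrt(sum((xi-xbar)^2) * sum((yi-ybar)^2))
n = 4, xbar = 19/4 = 4.75, ybar = 38/4 = 9.5
Sxy = sum((xi-xbar)(yi-ybar)) = -11.5
Sxx = sum((xi-xbar)^2) = 26.75
Syy = sum((yi-ybar)^2) = 185
sqrt(Sxx*Syy) ≈ 70.347352
r = Sxy / sqrt(Sxx*Syy) = -11.5 / 70.347352 ≈ -0.163475

-0.1635


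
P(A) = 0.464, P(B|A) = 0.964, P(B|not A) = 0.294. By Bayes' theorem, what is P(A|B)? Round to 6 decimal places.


P(A|B) = P(B|A)*P(A) / P(B), P(B) = P(B|A)*P(A) + P(B|not A)*P(not A)
P(B|A)*P(A) = 0.964 * 0.464 = 0.447296
P(B|not A)*P(not A) = 0.294 * 0.536 = 0.157584
P(B) = 0.447296 + 0.157584 = 0.60488
P(A|B) = 0.447296 / 0.60488 ≈ 0.73947890

0.739479


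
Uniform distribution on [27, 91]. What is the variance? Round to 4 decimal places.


Var = (b-a)^2 / 12
(b-a)^2 = (91 - 27)^2 = 4096
Var = 4096/12 ≈ 341.333333

341.3333


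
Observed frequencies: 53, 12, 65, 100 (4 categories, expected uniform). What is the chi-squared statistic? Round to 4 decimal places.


chi2 = sum((O-E)^2/E), E = total/4
total = 230, E = 230/4 = 57.5
(53 - 57.5)^2 / 57.5 = 20.25 / 57.5 = 81/230 ≈ 0.352174
(12 - 57.5)^2 / 57.5 = 2070.25 / 57.5 = 8281/230 ≈ 36.004348
(65 - 57.5)^2 / 57.5 = 56.25 / 57.5 = 45/46 ≈ 0.978261
(100 - 57.5)^2 / 57.5 = 1806.25 / 57.5 = 1445/46 ≈ 31.413043
chi2 = 7906/115 ≈ 68.747826

68.7478


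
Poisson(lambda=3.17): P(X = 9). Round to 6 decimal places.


P = e^(-lam) * lam^k / k!
e^(-3.17) ≈ 0.04200360
lam^k = 3.17^9 ≈ 32324.614926
k! = 9! = 362880
P = 0.04200360 * 32324.614926 / 362880 ≈ 0.003742

0.003742


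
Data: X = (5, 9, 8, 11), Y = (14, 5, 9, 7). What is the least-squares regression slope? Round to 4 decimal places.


b = sum((xi-xbar)(yi-ybar)) / sum((xi-xbar)^2)
n = 4, xbar = 33/4 = 8.25, ybar = 35/4 = 8.75
Sxy = sum((xi-xbar)(yi-ybar)) = -24.75
Sxx = sum((xi-xbar)^2) = 18.75
b = Sxy / Sxx = -1.32

-1.3200


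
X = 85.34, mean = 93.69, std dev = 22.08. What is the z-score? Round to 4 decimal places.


z = (X - mu) / sigma
X - mu = 85.34 - 93.69 = -8.35
z = -8.35 / 22.08 = -835/2208 ≈ -0.378170

-0.3782


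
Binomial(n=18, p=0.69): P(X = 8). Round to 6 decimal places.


P = C(n,k) * p^k * (1-p)^(n-k)
C(18,8) = 43758
p^k = 0.69^8 ≈ 0.05137984
(1-p)^(n-k) = 0.31^10 ≈ 0.000008196283
P = 43758 * 0.05137984 * 0.000008196283 ≈ 0.018428

0.018428


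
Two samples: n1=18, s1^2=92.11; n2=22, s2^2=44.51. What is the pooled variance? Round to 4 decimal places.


sp^2 = ((n1-1)*s1^2 + (n2-1)*s2^2)/(n1+n2-2)
(n1-1)*s1^2 = 17 * 92.11 = 1565.87
(n2-1)*s2^2 = 21 * 44.51 = 934.71
numerator = 1565.87 + 934.71 = 2500.58
n1+n2-2 = 38
sp^2 = 2500.58 / 38 = 125029/1900 ≈ 65.804737

65.8047


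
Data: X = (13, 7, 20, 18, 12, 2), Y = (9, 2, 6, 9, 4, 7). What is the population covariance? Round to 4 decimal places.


Cov = (1/n)*sum((xi-xbar)(yi-ybar))
n = 6, xbar = 72/6 = 12, ybar = 37/6 ≈ 6.166667
sum((xi-xbar)(yi-ybar)) = 31
Cov = 31 / 6 = 31/6 ≈ 5.166667

5.1667


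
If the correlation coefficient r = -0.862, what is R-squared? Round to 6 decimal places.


R^2 = r^2 = (-0.862)^2 = 0.743044

0.743044


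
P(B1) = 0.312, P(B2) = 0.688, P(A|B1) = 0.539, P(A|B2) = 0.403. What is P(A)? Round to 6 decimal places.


P(A) = P(A|B1)*P(B1) + P(A|B2)*P(B2)
P(A|B1)*P(B1) = 0.539 * 0.312 = 0.168168
P(A|B2)*P(B2) = 0.403 * 0.688 = 0.277264
P(A) = 0.168168 + 0.277264 = 0.445432

0.445432


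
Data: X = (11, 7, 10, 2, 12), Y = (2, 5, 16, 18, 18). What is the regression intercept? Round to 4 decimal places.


a = ybar - b*xbar, where b = sum((xi-xbar)(yi-ybar)) / sum((xi-xbar)^2)
n = 5, xbar = 42/5 = 8.4, ybar = 59/5 = 11.8
Sxy = sum((xi-xbar)(yi-ybar)) = -26.6
Sxx = sum((xi-xbar)^2) = 65.2
b = Sxy / Sxx = -133/326 ≈ -0.407975
a = 11.8 - (-0.407975) * 8.4 = 2482/163 ≈ 15.226994

15.2270


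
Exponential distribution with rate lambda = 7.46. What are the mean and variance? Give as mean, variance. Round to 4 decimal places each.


mean = 1/lam, var = 1/lam^2
mean = 1 / 7.46 = 50/373 ≈ 0.134048
lam^2 = 7.46^2 = 55.6516
var = 1 / 55.6516 ≈ 0.017969

0.1340, 0.0180


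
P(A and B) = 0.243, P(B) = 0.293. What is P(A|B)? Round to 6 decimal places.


P(A|B) = P(A and B) / P(B) = 0.243 / 0.293 = 243/293 ≈ 0.82935154

0.829352


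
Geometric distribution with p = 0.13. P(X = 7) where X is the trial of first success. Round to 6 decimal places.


P = (1-p)^(k-1) * p
(1-p)^(k-1) = 0.87^6 ≈ 0.4336262
P = 0.4336262 * 0.13 ≈ 0.05637141

0.056371


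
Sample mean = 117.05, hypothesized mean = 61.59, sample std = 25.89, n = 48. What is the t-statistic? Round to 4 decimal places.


t = (xbar - mu0) / (s/sqrt(n))
xbar - mu0 = 117.05 - 61.59 = 55.46
sqrt(48) ≈ 6.92820323
s/sqrt(n) = 25.89 / 6.92820323 ≈ 3.73689962
t = 55.46 / 3.73689962 ≈ 14.841180

14.8412


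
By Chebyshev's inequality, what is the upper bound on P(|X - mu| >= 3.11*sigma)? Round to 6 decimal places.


P <= 1/k^2
k^2 = 3.11^2 = 9.6721
1/k^2 = 1 / 9.6721 ≈ 0.10339016

0.103390


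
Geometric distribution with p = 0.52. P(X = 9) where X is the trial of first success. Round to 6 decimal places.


P = (1-p)^(k-1) * p
(1-p)^(k-1) = 0.48^8 ≈ 0.002817928
P = 0.002817928 * 0.52 ≈ 0.001465323

0.001465


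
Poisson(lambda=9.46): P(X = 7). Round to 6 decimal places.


P = e^(-lam) * lam^k / k!
e^(-9.46) ≈ 0.00007790659
lam^k = 9.46^7 ≈ 6780128.967199
k! = 7! = 5040
P = 0.00007790659 * 6780128.967199 / 5040 ≈ 0.104805

0.104805


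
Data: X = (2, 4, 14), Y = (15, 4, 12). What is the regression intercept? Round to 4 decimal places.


a = ybar - b*xbar, where b = sum((xi-xbar)(yi-ybar)) / sum((xi-xbar)^2)
n = 3, xbar = 20/3 ≈ 6.666667, ybar = 31/3 ≈ 10.333333
Sxy = sum((xi-xbar)(yi-ybar)) = 22/3 ≈ 7.333333
Sxx = sum((xi-xbar)^2) = 248/3 ≈ 82.666667
b = Sxy / Sxx = 11/124 ≈ 0.088710
a = 10.333333 - 0.088710 * 6.666667 = 302/31 ≈ 9.741935

9.7419


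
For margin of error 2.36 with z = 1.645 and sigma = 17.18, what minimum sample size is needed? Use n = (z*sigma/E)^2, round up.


z*sigma/E = 1.645 * 17.18 / 2.36 ≈ 11.975042
(z*sigma/E)^2 ≈ 143.401640
round up: n = 144

144


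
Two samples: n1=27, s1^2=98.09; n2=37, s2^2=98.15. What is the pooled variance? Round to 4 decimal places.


sp^2 = ((n1-1)*s1^2 + (n2-1)*s2^2)/(n1+n2-2)
(n1-1)*s1^2 = 26 * 98.09 = 2550.34
(n2-1)*s2^2 = 36 * 98.15 = 3533.4
numerator = 2550.34 + 3533.4 = 6083.74
n1+n2-2 = 62
sp^2 = 6083.74 / 62 = 304187/3100 ≈ 98.124839

98.1248


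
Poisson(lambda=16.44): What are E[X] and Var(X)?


E[X] = Var(X) = lambda = 16.44

16.44, 16.44


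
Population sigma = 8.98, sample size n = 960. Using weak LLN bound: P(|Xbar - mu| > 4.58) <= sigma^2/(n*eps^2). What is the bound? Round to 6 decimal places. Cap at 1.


bound = min(1, sigma^2/(n*eps^2))
sigma^2 = 8.98^2 = 80.6404
n*eps^2 = 960 * 4.58^2 = 960 * 20.9764 = 20137.344
sigma^2/(n*eps^2) = 80.6404 / 20137.344 ≈ 0.00400452

0.004005


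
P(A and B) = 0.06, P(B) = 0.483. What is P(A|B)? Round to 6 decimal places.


P(A|B) = P(A and B) / P(B) = 0.06 / 0.483 = 20/161 ≈ 0.12422360

0.124224


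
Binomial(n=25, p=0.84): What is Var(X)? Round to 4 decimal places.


Var = n*p*(1-p) = 25 * 0.84 * 0.16 = 3.36

3.3600


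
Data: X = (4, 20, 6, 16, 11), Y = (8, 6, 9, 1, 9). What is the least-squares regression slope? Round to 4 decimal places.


b = sum((xi-xbar)(yi-ybar)) / sum((xi-xbar)^2)
n = 5, xbar = 57/5 = 11.4, ybar = 33/5 = 6.6
Sxy = sum((xi-xbar)(yi-ybar)) = -55.2
Sxx = sum((xi-xbar)^2) = 179.2
b = Sxy / Sxx = -69/224 ≈ -0.308036

-0.3080


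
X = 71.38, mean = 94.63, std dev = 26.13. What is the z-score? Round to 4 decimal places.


z = (X - mu) / sigma
X - mu = 71.38 - 94.63 = -23.25
z = -23.25 / 26.13 = -775/871 ≈ -0.889782

-0.8898


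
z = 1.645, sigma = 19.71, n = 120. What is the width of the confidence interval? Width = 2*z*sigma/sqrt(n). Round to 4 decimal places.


width = 2*z*sigma/sqrt(n)
2*z*sigma = 2 * 1.645 * 19.71 = 64.8459
sqrt(120) ≈ 10.954451
width = 64.8459 / 10.954451 ≈ 5.919594

5.9196


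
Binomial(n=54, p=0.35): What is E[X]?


E[X] = n*p = 54 * 0.35 = 18.9

18.9


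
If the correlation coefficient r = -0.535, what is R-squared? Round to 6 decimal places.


R^2 = r^2 = (-0.535)^2 = 0.286225

0.286225


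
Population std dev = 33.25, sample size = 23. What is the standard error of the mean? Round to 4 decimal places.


SE = sigma / sqrt(n)
sqrt(23) ≈ 4.795832
SE = 33.25 / 4.795832 ≈ 6.933104

6.9331


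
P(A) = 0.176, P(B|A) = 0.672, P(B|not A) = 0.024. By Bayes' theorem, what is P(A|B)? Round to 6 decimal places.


P(A|B) = P(B|A)*P(A) / P(B), P(B) = P(B|A)*P(A) + P(B|not A)*P(not A)
P(B|A)*P(A) = 0.672 * 0.176 = 0.118272
P(B|not A)*P(not A) = 0.024 * 0.824 = 0.019776
P(B) = 0.118272 + 0.019776 = 0.138048
P(A|B) = 0.118272 / 0.138048 = 616/719 ≈ 0.85674548

0.856745


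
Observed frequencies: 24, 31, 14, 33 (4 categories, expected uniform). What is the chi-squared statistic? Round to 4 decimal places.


chi2 = sum((O-E)^2/E), E = total/4
total = 102, E = 102/4 = 25.5
(24 - 25.5)^2 / 25.5 = 2.25 / 25.5 = 3/34 ≈ 0.088235
(31 - 25.5)^2 / 25.5 = 30.25 / 25.5 = 121/102 ≈ 1.186275
(14 - 25.5)^2 / 25.5 = 132.25 / 25.5 = 529/102 ≈ 5.186275
(33 - 25.5)^2 / 25.5 = 56.25 / 25.5 = 75/34 ≈ 2.205882
chi2 = 26/3 ≈ 8.666667

8.6667


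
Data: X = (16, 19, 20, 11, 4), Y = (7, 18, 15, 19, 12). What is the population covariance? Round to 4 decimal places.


Cov = (1/n)*sum((xi-xbar)(yi-ybar))
n = 5, xbar = 70/5 = 14, ybar = 71/5 = 14.2
sum((xi-xbar)(yi-ybar)) = 17
Cov = 17 / 5 = 3.4

3.4000


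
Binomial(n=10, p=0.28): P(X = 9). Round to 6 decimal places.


P = C(n,k) * p^k * (1-p)^(n-k)
C(10,9) = 10
p^k = 0.28^9 ≈ 0.00001057846
(1-p)^(n-k) = 0.72^1 = 0.72
P = 10 * 0.00001057846 * 0.72 ≈ 0.000076

0.000076


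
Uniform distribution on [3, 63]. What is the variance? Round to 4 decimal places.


Var = (b-a)^2 / 12
(b-a)^2 = (63 - 3)^2 = 3600
Var = 3600/12 = 300

300.0000


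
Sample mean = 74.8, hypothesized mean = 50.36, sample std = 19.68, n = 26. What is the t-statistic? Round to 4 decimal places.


t = (xbar - mu0) / (s/sqrt(n))
xbar - mu0 = 74.8 - 50.36 = 24.44
sqrt(26) ≈ 5.09901951
s/sqrt(n) = 19.68 / 5.09901951 ≈ 3.85956554
t = 24.44 / 3.85956554 ≈ 6.332319

6.3323


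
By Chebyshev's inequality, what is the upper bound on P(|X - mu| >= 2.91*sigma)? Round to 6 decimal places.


P <= 1/k^2
k^2 = 2.91^2 = 8.4681
1/k^2 = 1 / 8.4681 ≈ 0.11809024

0.118090


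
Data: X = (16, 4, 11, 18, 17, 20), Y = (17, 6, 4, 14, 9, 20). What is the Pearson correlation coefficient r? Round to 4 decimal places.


r = sum((xi-xbar)(yi-ybar)) / sqrt(sum((xi-xbar)^2) * sum((yi-ybar)^2))
n = 6, xbar = 86/6 = 43/3 ≈ 14.333333, ybar = 70/6 = 35/3 ≈ 11.666667
Sxy = sum((xi-xbar)(yi-ybar)) = 425/3 ≈ 141.666667
Sxx = sum((xi-xbar)^2) = 520/3 ≈ 173.333333
Syy = sum((yi-ybar)^2) = 604/3 ≈ 201.333333
sqrt(Sxx*Syy) ≈ 186.809469
r = Sxy / sqrt(Sxx*Syy) = 141.666667 / 186.809469 ≈ 0.758348

0.7583


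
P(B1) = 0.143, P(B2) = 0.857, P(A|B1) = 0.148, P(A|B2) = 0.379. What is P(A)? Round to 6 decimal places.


P(A) = P(A|B1)*P(B1) + P(A|B2)*P(B2)
P(A|B1)*P(B1) = 0.148 * 0.143 = 0.021164
P(A|B2)*P(B2) = 0.379 * 0.857 = 0.324803
P(A) = 0.021164 + 0.324803 = 0.345967

0.345967


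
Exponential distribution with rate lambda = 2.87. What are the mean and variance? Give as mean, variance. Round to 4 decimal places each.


mean = 1/lam, var = 1/lam^2
mean = 1 / 2.87 = 100/287 ≈ 0.348432
lam^2 = 2.87^2 = 8.2369
var = 1 / 8.2369 ≈ 0.121405

0.3484, 0.1214


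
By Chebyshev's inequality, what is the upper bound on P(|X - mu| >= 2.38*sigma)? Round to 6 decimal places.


P <= 1/k^2
k^2 = 2.38^2 = 5.6644
1/k^2 = 1 / 5.6644 ≈ 0.17654120

0.176541


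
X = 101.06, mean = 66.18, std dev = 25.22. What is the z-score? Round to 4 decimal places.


z = (X - mu) / sigma
X - mu = 101.06 - 66.18 = 34.88
z = 34.88 / 25.22 = 1744/1261 ≈ 1.383029

1.3830


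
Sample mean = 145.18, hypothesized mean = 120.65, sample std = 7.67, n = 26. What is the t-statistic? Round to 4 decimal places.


t = (xbar - mu0) / (s/sqrt(n))
xbar - mu0 = 145.18 - 120.65 = 24.53
sqrt(26) ≈ 5.09901951
s/sqrt(n) = 7.67 / 5.09901951 ≈ 1.50421076
t = 24.53 / 1.50421076 ≈ 16.307555

16.3076


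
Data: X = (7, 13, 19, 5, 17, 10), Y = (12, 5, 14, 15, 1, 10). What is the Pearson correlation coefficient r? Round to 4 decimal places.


r = sum((xi-xbar)(yi-ybar)) / sqrt(sum((xi-xbar)^2) * sum((yi-ybar)^2))
n = 6, xbar = 71/6 ≈ 11.833333, ybar = 57/6 = 9.5
Sxy = sum((xi-xbar)(yi-ybar)) = -67.5
Sxx = sum((xi-xbar)^2) = 917/6 ≈ 152.833333
Syy = sum((yi-ybar)^2) = 149.5
sqrt(Sxx*Syy) ≈ 151.157479
r = Sxy / sqrt(Sxx*Syy) = -67.5 / 151.157479 ≈ -0.446554

-0.4466


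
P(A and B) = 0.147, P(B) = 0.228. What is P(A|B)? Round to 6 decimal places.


P(A|B) = P(A and B) / P(B) = 0.147 / 0.228 = 49/76 ≈ 0.64473684

0.644737


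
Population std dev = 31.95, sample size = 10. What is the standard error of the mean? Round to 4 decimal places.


SE = sigma / sqrt(n)
sqrt(10) ≈ 3.162278
SE = 31.95 / 3.162278 ≈ 10.103477

10.1035


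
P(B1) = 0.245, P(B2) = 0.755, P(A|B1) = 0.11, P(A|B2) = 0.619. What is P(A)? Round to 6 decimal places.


P(A) = P(A|B1)*P(B1) + P(A|B2)*P(B2)
P(A|B1)*P(B1) = 0.11 * 0.245 = 0.02695
P(A|B2)*P(B2) = 0.619 * 0.755 = 0.467345
P(A) = 0.02695 + 0.467345 = 0.494295

0.494295


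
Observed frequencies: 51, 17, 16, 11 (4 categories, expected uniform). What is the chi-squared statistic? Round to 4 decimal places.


chi2 = sum((O-E)^2/E), E = total/4
total = 95, E = 95/4 = 23.75
(51 - 23.75)^2 / 23.75 = 742.5625 / 23.75 = 11881/380 ≈ 31.265789
(17 - 23.75)^2 / 23.75 = 45.5625 / 23.75 = 729/380 ≈ 1.918421
(16 - 23.75)^2 / 23.75 = 60.0625 / 23.75 = 961/380 ≈ 2.528947
(11 - 23.75)^2 / 23.75 = 162.5625 / 23.75 = 2601/380 ≈ 6.844737
chi2 = 4043/95 ≈ 42.557895

42.5579


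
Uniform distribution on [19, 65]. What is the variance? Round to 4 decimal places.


Var = (b-a)^2 / 12
(b-a)^2 = (65 - 19)^2 = 2116
Var = 2116/12 ≈ 176.333333

176.3333


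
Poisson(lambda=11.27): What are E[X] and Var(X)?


E[X] = Var(X) = lambda = 11.27

11.27, 11.27


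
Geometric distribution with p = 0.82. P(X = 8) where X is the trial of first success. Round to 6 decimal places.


P = (1-p)^(k-1) * p
(1-p)^(k-1) = 0.18^7 ≈ 0.000006122200
P = 0.000006122200 * 0.82 ≈ 0.000005020204

0.000005


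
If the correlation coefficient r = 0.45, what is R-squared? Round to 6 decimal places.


R^2 = r^2 = (0.45)^2 = 0.2025

0.202500


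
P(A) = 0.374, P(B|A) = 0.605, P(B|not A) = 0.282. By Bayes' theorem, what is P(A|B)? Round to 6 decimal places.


P(A|B) = P(B|A)*P(A) / P(B), P(B) = P(B|A)*P(A) + P(B|not A)*P(not A)
P(B|A)*P(A) = 0.605 * 0.374 = 0.22627
P(B|not A)*P(not A) = 0.282 * 0.626 = 0.176532
P(B) = 0.22627 + 0.176532 = 0.402802
P(A|B) = 0.22627 / 0.402802 ≈ 0.56174001

0.561740


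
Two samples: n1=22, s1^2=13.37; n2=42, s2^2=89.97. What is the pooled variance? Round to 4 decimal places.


sp^2 = ((n1-1)*s1^2 + (n2-1)*s2^2)/(n1+n2-2)
(n1-1)*s1^2 = 21 * 13.37 = 280.77
(n2-1)*s2^2 = 41 * 89.97 = 3688.77
numerator = 280.77 + 3688.77 = 3969.54
n1+n2-2 = 62
sp^2 = 3969.54 / 62 = 198477/3100 ≈ 64.024839

64.0248


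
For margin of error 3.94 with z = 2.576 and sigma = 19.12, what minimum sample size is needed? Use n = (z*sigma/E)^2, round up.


z*sigma/E = 2.576 * 19.12 / 3.94 ≈ 12.500792
(z*sigma/E)^2 ≈ 156.269798
round up: n = 157

157


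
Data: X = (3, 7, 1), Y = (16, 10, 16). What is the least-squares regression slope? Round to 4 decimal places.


b = sum((xi-xbar)(yi-ybar)) / sum((xi-xbar)^2)
n = 3, xbar = 11/3 ≈ 3.666667, ybar = 42/3 = 14
Sxy = sum((xi-xbar)(yi-ybar)) = -20
Sxx = sum((xi-xbar)^2) = 56/3 ≈ 18.666667
b = Sxy / Sxx = -15/14 ≈ -1.071429

-1.0714


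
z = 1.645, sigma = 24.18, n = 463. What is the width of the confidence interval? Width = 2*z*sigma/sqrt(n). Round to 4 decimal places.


width = 2*z*sigma/sqrt(n)
2*z*sigma = 2 * 1.645 * 24.18 = 79.5522
sqrt(463) ≈ 21.517435
width = 79.5522 / 21.517435 ≈ 3.697104

3.6971


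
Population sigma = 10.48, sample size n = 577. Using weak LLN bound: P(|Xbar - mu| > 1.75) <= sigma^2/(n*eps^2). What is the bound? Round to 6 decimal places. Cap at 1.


bound = min(1, sigma^2/(n*eps^2))
sigma^2 = 10.48^2 = 109.8304
n*eps^2 = 577 * 1.75^2 = 577 * 3.0625 = 1767.0625
sigma^2/(n*eps^2) = 109.8304 / 1767.0625 ≈ 0.06215422

0.062154


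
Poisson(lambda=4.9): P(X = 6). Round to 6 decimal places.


P = e^(-lam) * lam^k / k!
e^(-4.9) ≈ 0.007446583
lam^k = 4.9^6 = 13841.287201
k! = 6! = 720
P = 0.007446583 * 13841.287201 / 720 ≈ 0.143153

0.143153


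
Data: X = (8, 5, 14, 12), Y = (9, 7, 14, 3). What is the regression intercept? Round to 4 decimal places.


a = ybar - b*xbar, where b = sum((xi-xbar)(yi-ybar)) / sum((xi-xbar)^2)
n = 4, xbar = 39/4 = 9.75, ybar = 33/4 = 8.25
Sxy = sum((xi-xbar)(yi-ybar)) = 17.25
Sxx = sum((xi-xbar)^2) = 48.75
b = Sxy / Sxx = 23/65 ≈ 0.353846
a = 8.25 - 0.353846 * 9.75 = 4.8

4.8000


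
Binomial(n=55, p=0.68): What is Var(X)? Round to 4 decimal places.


Var = n*p*(1-p) = 55 * 0.68 * 0.32 = 11.968

11.9680


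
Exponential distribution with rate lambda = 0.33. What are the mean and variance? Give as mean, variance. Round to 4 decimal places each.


mean = 1/lam, var = 1/lam^2
mean = 1 / 0.33 = 100/33 ≈ 3.030303
lam^2 = 0.33^2 = 0.1089
var = 1 / 0.1089 = 10000/1089 ≈ 9.182736

3.0303, 9.1827


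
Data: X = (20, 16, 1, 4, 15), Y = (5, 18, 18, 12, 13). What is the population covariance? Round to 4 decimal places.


Cov = (1/n)*sum((xi-xbar)(yi-ybar))
n = 5, xbar = 56/5 = 11.2, ybar = 66/5 = 13.2
sum((xi-xbar)(yi-ybar)) = -90.2
Cov = -90.2 / 5 = -18.04

-18.0400


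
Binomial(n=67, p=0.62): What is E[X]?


E[X] = n*p = 67 * 0.62 = 41.54

41.54


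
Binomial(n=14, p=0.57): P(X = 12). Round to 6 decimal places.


P = C(n,k) * p^k * (1-p)^(n-k)
C(14,12) = 91
p^k = 0.57^12 ≈ 0.001176246
(1-p)^(n-k) = 0.43^2 = 0.1849
P = 91 * 0.001176246 * 0.1849 ≈ 0.019791

0.019791


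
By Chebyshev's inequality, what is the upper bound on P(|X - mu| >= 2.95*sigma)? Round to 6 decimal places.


P <= 1/k^2
k^2 = 2.95^2 = 8.7025
1/k^2 = 1 / 8.7025 = 400/3481 ≈ 0.11490951

0.114910


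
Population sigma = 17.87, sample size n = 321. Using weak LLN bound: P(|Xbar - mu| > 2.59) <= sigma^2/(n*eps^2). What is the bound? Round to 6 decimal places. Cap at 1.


bound = min(1, sigma^2/(n*eps^2))
sigma^2 = 17.87^2 = 319.3369
n*eps^2 = 321 * 2.59^2 = 321 * 6.7081 = 2153.3001
sigma^2/(n*eps^2) = 319.3369 / 2153.3001 ≈ 0.14830116

0.148301


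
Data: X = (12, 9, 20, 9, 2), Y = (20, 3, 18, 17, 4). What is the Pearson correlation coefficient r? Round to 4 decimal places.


r = sum((xi-xbar)(yi-ybar)) / sqrt(sum((xi-xbar)^2) * sum((yi-ybar)^2))
n = 5, xbar = 52/5 = 10.4, ybar = 62/5 = 12.4
Sxy = sum((xi-xbar)(yi-ybar)) = 143.2
Sxx = sum((xi-xbar)^2) = 169.2
Syy = sum((yi-ybar)^2) = 269.2
sqrt(Sxx*Syy) ≈ 213.421274
r = Sxy / sqrt(Sxx*Syy) = 143.2 / 213.421274 ≈ 0.670973

0.6710


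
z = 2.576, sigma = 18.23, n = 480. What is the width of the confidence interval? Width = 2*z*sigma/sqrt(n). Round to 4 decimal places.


width = 2*z*sigma/sqrt(n)
2*z*sigma = 2 * 2.576 * 18.23 = 93.92096
sqrt(480) ≈ 21.908902
width = 93.92096 / 21.908902 ≈ 4.286886

4.2869


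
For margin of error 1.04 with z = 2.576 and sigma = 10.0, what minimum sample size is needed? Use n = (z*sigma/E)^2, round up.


z*sigma/E = 2.576 * 10.0 / 1.04 = 322/13 ≈ 24.769231
(z*sigma/E)^2 = 103684/169 ≈ 613.514793
round up: n = 614

614


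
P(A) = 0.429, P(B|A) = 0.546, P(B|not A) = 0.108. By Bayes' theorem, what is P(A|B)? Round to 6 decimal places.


P(A|B) = P(B|A)*P(A) / P(B), P(B) = P(B|A)*P(A) + P(B|not A)*P(not A)
P(B|A)*P(A) = 0.546 * 0.429 = 0.234234
P(B|not A)*P(not A) = 0.108 * 0.571 = 0.061668
P(B) = 0.234234 + 0.061668 = 0.295902
P(A|B) = 0.234234 / 0.295902 ≈ 0.79159316

0.791593


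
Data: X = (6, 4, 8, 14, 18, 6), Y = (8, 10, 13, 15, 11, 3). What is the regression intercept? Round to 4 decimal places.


a = ybar - b*xbar, where b = sum((xi-xbar)(yi-ybar)) / sum((xi-xbar)^2)
n = 6, xbar = 56/6 = 28/3 ≈ 9.333333, ybar = 60/6 = 10
Sxy = sum((xi-xbar)(yi-ybar)) = 58
Sxx = sum((xi-xbar)^2) = 448/3 ≈ 149.333333
b = Sxy / Sxx = 87/224 ≈ 0.388393
a = 10 - 0.388393 * 9.333333 = 6.375

6.3750


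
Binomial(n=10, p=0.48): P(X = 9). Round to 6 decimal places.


P = C(n,k) * p^k * (1-p)^(n-k)
C(10,9) = 10
p^k = 0.48^9 ≈ 0.001352605
(1-p)^(n-k) = 0.52^1 = 0.52
P = 10 * 0.001352605 * 0.52 ≈ 0.007034

0.007034


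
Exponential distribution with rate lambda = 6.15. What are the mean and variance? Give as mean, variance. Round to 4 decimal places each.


mean = 1/lam, var = 1/lam^2
mean = 1 / 6.15 = 20/123 ≈ 0.162602
lam^2 = 6.15^2 = 37.8225
var = 1 / 37.8225 ≈ 0.026439

0.1626, 0.0264


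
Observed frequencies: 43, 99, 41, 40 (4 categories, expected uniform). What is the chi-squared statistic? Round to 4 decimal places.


chi2 = sum((O-E)^2/E), E = total/4
total = 223, E = 223/4 = 55.75
(43 - 55.75)^2 / 55.75 = 162.5625 / 55.75 = 2601/892 ≈ 2.915919
(99 - 55.75)^2 / 55.75 = 1870.5625 / 55.75 = 29929/892 ≈ 33.552691
(41 - 55.75)^2 / 55.75 = 217.5625 / 55.75 = 3481/892 ≈ 3.902466
(40 - 55.75)^2 / 55.75 = 248.0625 / 55.75 = 3969/892 ≈ 4.449552
chi2 = 9995/223 ≈ 44.820628

44.8206


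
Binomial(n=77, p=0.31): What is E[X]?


E[X] = n*p = 77 * 0.31 = 23.87

23.87


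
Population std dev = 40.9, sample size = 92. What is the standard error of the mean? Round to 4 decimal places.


SE = sigma / sqrt(n)
sqrt(92) ≈ 9.591663
SE = 40.9 / 9.591663 ≈ 4.264120

4.2641


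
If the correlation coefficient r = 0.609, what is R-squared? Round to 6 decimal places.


R^2 = r^2 = (0.609)^2 = 0.370881

0.370881


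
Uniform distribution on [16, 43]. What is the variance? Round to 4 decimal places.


Var = (b-a)^2 / 12
(b-a)^2 = (43 - 16)^2 = 729
Var = 729/12 = 60.75

60.7500


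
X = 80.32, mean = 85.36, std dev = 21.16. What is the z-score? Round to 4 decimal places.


z = (X - mu) / sigma
X - mu = 80.32 - 85.36 = -5.04
z = -5.04 / 21.16 = -126/529 ≈ -0.238185

-0.2382


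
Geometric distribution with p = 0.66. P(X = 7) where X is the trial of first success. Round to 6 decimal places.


P = (1-p)^(k-1) * p
(1-p)^(k-1) = 0.34^6 ≈ 0.001544804
P = 0.001544804 * 0.66 ≈ 0.001019571

0.001020


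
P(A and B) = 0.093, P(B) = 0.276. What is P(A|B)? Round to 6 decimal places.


P(A|B) = P(A and B) / P(B) = 0.093 / 0.276 = 31/92 ≈ 0.33695652

0.336957


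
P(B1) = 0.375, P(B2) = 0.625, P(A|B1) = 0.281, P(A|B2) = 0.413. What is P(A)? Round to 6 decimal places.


P(A) = P(A|B1)*P(B1) + P(A|B2)*P(B2)
P(A|B1)*P(B1) = 0.281 * 0.375 = 0.105375
P(A|B2)*P(B2) = 0.413 * 0.625 = 0.258125
P(A) = 0.105375 + 0.258125 = 0.3635

0.363500


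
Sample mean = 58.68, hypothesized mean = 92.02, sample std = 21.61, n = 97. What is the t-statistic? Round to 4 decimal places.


t = (xbar - mu0) / (s/sqrt(n))
xbar - mu0 = 58.68 - 92.02 = -33.34
sqrt(97) ≈ 9.84885780
s/sqrt(n) = 21.61 / 9.84885780 ≈ 2.19416306
t = -33.34 / 2.19416306 ≈ -15.194860

-15.1949


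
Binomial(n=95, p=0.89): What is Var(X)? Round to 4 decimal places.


Var = n*p*(1-p) = 95 * 0.89 * 0.11 = 9.3005

9.3005


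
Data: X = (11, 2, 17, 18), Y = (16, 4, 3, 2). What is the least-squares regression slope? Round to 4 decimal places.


b = sum((xi-xbar)(yi-ybar)) / sum((xi-xbar)^2)
n = 4, xbar = 48/4 = 12, ybar = 25/4 = 6.25
Sxy = sum((xi-xbar)(yi-ybar)) = -29
Sxx = sum((xi-xbar)^2) = 162
b = Sxy / Sxx = -29/162 ≈ -0.179012

-0.1790


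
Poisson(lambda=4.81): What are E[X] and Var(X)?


E[X] = Var(X) = lambda = 4.81

4.81, 4.81


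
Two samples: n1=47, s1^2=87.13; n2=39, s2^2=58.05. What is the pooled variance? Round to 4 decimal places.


sp^2 = ((n1-1)*s1^2 + (n2-1)*s2^2)/(n1+n2-2)
(n1-1)*s1^2 = 46 * 87.13 = 4007.98
(n2-1)*s2^2 = 38 * 58.05 = 2205.9
numerator = 4007.98 + 2205.9 = 6213.88
n1+n2-2 = 84
sp^2 = 6213.88 / 84 = 155347/2100 ≈ 73.974762

73.9748


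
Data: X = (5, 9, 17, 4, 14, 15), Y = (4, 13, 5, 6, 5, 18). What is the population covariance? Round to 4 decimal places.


Cov = (1/n)*sum((xi-xbar)(yi-ybar))
n = 6, xbar = 64/6 = 32/3 ≈ 10.666667, ybar = 51/6 = 8.5
sum((xi-xbar)(yi-ybar)) = 42
Cov = 42 / 6 = 7

7.0000


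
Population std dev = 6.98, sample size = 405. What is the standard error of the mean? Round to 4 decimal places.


SE = sigma / sqrt(n)
sqrt(405) ≈ 20.124612
SE = 6.98 / 20.124612 ≈ 0.346839

0.3468


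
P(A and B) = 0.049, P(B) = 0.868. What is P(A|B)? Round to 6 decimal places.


P(A|B) = P(A and B) / P(B) = 0.049 / 0.868 = 7/124 ≈ 0.05645161

0.056452


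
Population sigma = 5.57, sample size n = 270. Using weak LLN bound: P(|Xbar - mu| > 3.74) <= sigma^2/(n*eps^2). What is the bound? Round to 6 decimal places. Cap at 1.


bound = min(1, sigma^2/(n*eps^2))
sigma^2 = 5.57^2 = 31.0249
n*eps^2 = 270 * 3.74^2 = 270 * 13.9876 = 3776.652
sigma^2/(n*eps^2) = 31.0249 / 3776.652 ≈ 0.00821492

0.008215


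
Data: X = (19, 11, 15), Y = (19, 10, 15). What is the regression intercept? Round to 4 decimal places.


a = ybar - b*xbar, where b = sum((xi-xbar)(yi-ybar)) / sum((xi-xbar)^2)
n = 3, xbar = 45/3 = 15, ybar = 44/3 ≈ 14.666667
Sxy = sum((xi-xbar)(yi-ybar)) = 36
Sxx = sum((xi-xbar)^2) = 32
b = Sxy / Sxx = 1.125
a = 14.666667 - 1.125 * 15 = -53/24 ≈ -2.208333

-2.2083


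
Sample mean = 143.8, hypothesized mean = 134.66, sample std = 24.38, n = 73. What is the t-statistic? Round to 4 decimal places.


t = (xbar - mu0) / (s/sqrt(n))
xbar - mu0 = 143.8 - 134.66 = 9.14
sqrt(73) ≈ 8.54400375
s/sqrt(n) = 24.38 / 8.54400375 ≈ 2.85346317
t = 9.14 / 2.85346317 ≈ 3.203125

3.2031


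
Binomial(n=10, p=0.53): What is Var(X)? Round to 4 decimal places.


Var = n*p*(1-p) = 10 * 0.53 * 0.47 = 2.491

2.4910


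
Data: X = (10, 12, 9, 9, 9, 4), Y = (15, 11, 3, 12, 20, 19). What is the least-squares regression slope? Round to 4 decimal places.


b = sum((xi-xbar)(yi-ybar)) / sum((xi-xbar)^2)
n = 6, xbar = 53/6 ≈ 8.833333, ybar = 80/6 = 40/3 ≈ 13.333333
Sxy = sum((xi-xbar)(yi-ybar)) = -101/3 ≈ -33.666667
Sxx = sum((xi-xbar)^2) = 209/6 ≈ 34.833333
b = Sxy / Sxx = -202/209 ≈ -0.966507

-0.9665


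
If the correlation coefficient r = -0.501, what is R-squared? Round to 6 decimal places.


R^2 = r^2 = (-0.501)^2 = 0.251001

0.251001


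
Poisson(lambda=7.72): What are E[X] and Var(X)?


E[X] = Var(X) = lambda = 7.72

7.72, 7.72


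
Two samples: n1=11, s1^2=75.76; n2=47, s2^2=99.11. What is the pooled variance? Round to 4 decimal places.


sp^2 = ((n1-1)*s1^2 + (n2-1)*s2^2)/(n1+n2-2)
(n1-1)*s1^2 = 10 * 75.76 = 757.6
(n2-1)*s2^2 = 46 * 99.11 = 4559.06
numerator = 757.6 + 4559.06 = 5316.66
n1+n2-2 = 56
sp^2 = 5316.66 / 56 = 265833/2800 ≈ 94.940357

94.9404


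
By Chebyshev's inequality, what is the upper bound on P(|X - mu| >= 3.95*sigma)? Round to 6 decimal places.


P <= 1/k^2
k^2 = 3.95^2 = 15.6025
1/k^2 = 1 / 15.6025 = 400/6241 ≈ 0.06409229

0.064092


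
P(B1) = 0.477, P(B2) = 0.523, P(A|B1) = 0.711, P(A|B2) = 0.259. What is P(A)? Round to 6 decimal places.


P(A) = P(A|B1)*P(B1) + P(A|B2)*P(B2)
P(A|B1)*P(B1) = 0.711 * 0.477 = 0.339147
P(A|B2)*P(B2) = 0.259 * 0.523 = 0.135457
P(A) = 0.339147 + 0.135457 = 0.474604

0.474604


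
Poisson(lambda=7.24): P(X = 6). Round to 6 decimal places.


P = e^(-lam) * lam^k / k!
e^(-7.24) ≈ 0.0007173118
lam^k = 7.24^6 ≈ 144022.848828
k! = 6! = 720
P = 0.0007173118 * 144022.848828 / 720 ≈ 0.143485

0.143485


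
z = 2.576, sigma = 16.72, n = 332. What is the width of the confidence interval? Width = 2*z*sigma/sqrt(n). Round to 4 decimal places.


width = 2*z*sigma/sqrt(n)
2*z*sigma = 2 * 2.576 * 16.72 = 86.14144
sqrt(332) ≈ 18.220867
width = 86.14144 / 18.220867 ≈ 4.727626

4.7276


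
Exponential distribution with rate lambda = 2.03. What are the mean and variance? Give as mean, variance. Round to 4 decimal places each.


mean = 1/lam, var = 1/lam^2
mean = 1 / 2.03 = 100/203 ≈ 0.492611
lam^2 = 2.03^2 = 4.1209
var = 1 / 4.1209 ≈ 0.242665

0.4926, 0.2427


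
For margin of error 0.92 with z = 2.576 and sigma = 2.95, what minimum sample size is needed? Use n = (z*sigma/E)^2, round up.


z*sigma/E = 2.576 * 2.95 / 0.92 = 8.26
(z*sigma/E)^2 = 68.2276
round up: n = 69

69


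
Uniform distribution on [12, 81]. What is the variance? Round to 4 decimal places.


Var = (b-a)^2 / 12
(b-a)^2 = (81 - 12)^2 = 4761
Var = 4761/12 = 396.75

396.7500


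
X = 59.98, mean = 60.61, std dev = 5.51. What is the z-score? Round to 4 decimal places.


z = (X - mu) / sigma
X - mu = 59.98 - 60.61 = -0.63
z = -0.63 / 5.51 = -63/551 ≈ -0.114338

-0.1143


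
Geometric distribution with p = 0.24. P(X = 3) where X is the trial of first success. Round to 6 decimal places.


P = (1-p)^(k-1) * p
(1-p)^(k-1) = 0.76^2 = 0.5776
P = 0.5776 * 0.24 = 0.138624

0.138624


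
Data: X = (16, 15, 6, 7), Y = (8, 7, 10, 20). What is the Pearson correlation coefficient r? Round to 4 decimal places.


r = sum((xi-xbar)(yi-ybar)) / sqrt(sum((xi-xbar)^2) * sum((yi-ybar)^2))
n = 4, xbar = 44/4 = 11, ybar = 45/4 = 11.25
Sxy = sum((xi-xbar)(yi-ybar)) = -62
Sxx = sum((xi-xbar)^2) = 82
Syy = sum((yi-ybar)^2) = 106.75
sqrt(Sxx*Syy) ≈ 93.560141
r = Sxy / sqrt(Sxx*Syy) = -62 / 93.560141 ≈ -0.662675

-0.6627


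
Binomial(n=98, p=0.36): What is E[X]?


E[X] = n*p = 98 * 0.36 = 35.28

35.28


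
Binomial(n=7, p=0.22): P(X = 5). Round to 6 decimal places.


P = C(n,k) * p^k * (1-p)^(n-k)
C(7,5) = 21
p^k = 0.22^5 = 0.0005153632
(1-p)^(n-k) = 0.78^2 = 0.6084
P = 21 * 0.0005153632 * 0.6084 ≈ 0.006584

0.006584


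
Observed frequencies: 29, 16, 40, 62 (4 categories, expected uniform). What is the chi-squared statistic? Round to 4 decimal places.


chi2 = sum((O-E)^2/E), E = total/4
total = 147, E = 147/4 = 36.75
(29 - 36.75)^2 / 36.75 = 60.0625 / 36.75 = 961/588 ≈ 1.634354
(16 - 36.75)^2 / 36.75 = 430.5625 / 36.75 = 6889/588 ≈ 11.715986
(40 - 36.75)^2 / 36.75 = 10.5625 / 36.75 = 169/588 ≈ 0.287415
(62 - 36.75)^2 / 36.75 = 637.5625 / 36.75 = 10201/588 ≈ 17.348639
chi2 = 4555/147 ≈ 30.986395

30.9864


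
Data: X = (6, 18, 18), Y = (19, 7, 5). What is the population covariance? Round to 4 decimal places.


Cov = (1/n)*sum((xi-xbar)(yi-ybar))
n = 3, xbar = 42/3 = 14, ybar = 31/3 ≈ 10.333333
sum((xi-xbar)(yi-ybar)) = -104
Cov = -104 / 3 = -104/3 ≈ -34.666667

-34.6667


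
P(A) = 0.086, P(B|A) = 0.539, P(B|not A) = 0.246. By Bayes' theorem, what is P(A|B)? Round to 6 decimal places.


P(A|B) = P(B|A)*P(A) / P(B), P(B) = P(B|A)*P(A) + P(B|not A)*P(not A)
P(B|A)*P(A) = 0.539 * 0.086 = 0.046354
P(B|not A)*P(not A) = 0.246 * 0.914 = 0.224844
P(B) = 0.046354 + 0.224844 = 0.271198
P(A|B) = 0.046354 / 0.271198 ≈ 0.17092309

0.170923


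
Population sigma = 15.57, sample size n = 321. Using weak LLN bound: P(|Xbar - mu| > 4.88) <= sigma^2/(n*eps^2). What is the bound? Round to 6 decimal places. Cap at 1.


bound = min(1, sigma^2/(n*eps^2))
sigma^2 = 15.57^2 = 242.4249
n*eps^2 = 321 * 4.88^2 = 321 * 23.8144 = 7644.4224
sigma^2/(n*eps^2) = 242.4249 / 7644.4224 ≈ 0.03171265

0.031713


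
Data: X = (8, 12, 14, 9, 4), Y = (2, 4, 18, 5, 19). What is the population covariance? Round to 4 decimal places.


Cov = (1/n)*sum((xi-xbar)(yi-ybar))
n = 5, xbar = 47/5 = 9.4, ybar = 48/5 = 9.6
sum((xi-xbar)(yi-ybar)) = -14.2
Cov = -14.2 / 5 = -2.84

-2.8400


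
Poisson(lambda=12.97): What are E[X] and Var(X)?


E[X] = Var(X) = lambda = 12.97

12.97, 12.97


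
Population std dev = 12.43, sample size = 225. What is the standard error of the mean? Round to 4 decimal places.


SE = sigma / sqrt(n)
sqrt(225) = 15
SE = 12.43 / 15 = 1243/1500 ≈ 0.828667

0.8287


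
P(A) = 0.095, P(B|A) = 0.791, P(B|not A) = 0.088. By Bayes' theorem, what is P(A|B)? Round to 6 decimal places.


P(A|B) = P(B|A)*P(A) / P(B), P(B) = P(B|A)*P(A) + P(B|not A)*P(not A)
P(B|A)*P(A) = 0.791 * 0.095 = 0.075145
P(B|not A)*P(not A) = 0.088 * 0.905 = 0.07964
P(B) = 0.075145 + 0.07964 = 0.154785
P(A|B) = 0.075145 / 0.154785 ≈ 0.48547986

0.485480


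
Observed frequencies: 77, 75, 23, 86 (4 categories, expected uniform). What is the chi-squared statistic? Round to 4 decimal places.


chi2 = sum((O-E)^2/E), E = total/4
total = 261, E = 261/4 = 65.25
(77 - 65.25)^2 / 65.25 = 138.0625 / 65.25 = 2209/1044 ≈ 2.115900
(75 - 65.25)^2 / 65.25 = 95.0625 / 65.25 = 169/116 ≈ 1.456897
(23 - 65.25)^2 / 65.25 = 1785.0625 / 65.25 = 28561/1044 ≈ 27.357280
(86 - 65.25)^2 / 65.25 = 430.5625 / 65.25 = 6889/1044 ≈ 6.598659
chi2 = 3265/87 ≈ 37.528736

37.5287


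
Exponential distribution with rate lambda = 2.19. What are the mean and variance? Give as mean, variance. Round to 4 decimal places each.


mean = 1/lam, var = 1/lam^2
mean = 1 / 2.19 = 100/219 ≈ 0.456621
lam^2 = 2.19^2 = 4.7961
var = 1 / 4.7961 ≈ 0.208503

0.4566, 0.2085


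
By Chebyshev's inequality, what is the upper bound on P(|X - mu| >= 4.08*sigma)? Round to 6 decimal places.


P <= 1/k^2
k^2 = 4.08^2 = 16.6464
1/k^2 = 1 / 16.6464 ≈ 0.06007305

0.060073


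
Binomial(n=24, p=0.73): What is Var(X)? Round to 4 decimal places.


Var = n*p*(1-p) = 24 * 0.73 * 0.27 = 4.7304

4.7304


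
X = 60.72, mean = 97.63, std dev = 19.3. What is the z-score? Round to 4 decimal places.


z = (X - mu) / sigma
X - mu = 60.72 - 97.63 = -36.91
z = -36.91 / 19.3 = -3691/1930 ≈ -1.912435

-1.9124


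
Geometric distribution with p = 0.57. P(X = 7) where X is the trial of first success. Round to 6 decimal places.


P = (1-p)^(k-1) * p
(1-p)^(k-1) = 0.43^6 ≈ 0.006321363
P = 0.006321363 * 0.57 ≈ 0.003603177

0.003603


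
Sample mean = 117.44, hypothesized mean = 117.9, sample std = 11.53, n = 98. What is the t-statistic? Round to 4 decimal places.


t = (xbar - mu0) / (s/sqrt(n))
xbar - mu0 = 117.44 - 117.9 = -0.46
sqrt(98) ≈ 9.89949494
s/sqrt(n) = 11.53 / 9.89949494 ≈ 1.16470588
t = -0.46 / 1.16470588 ≈ -0.394949

-0.3949


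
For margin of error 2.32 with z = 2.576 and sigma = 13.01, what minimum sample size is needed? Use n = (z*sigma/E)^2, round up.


z*sigma/E = 2.576 * 13.01 / 2.32 ≈ 14.445586
(z*sigma/E)^2 ≈ 208.674961
round up: n = 209

209


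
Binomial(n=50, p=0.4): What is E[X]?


E[X] = n*p = 50 * 0.4 = 20

20


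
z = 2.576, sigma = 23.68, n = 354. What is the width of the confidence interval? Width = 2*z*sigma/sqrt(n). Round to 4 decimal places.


width = 2*z*sigma/sqrt(n)
2*z*sigma = 2 * 2.576 * 23.68 = 121.99936
sqrt(354) ≈ 18.814888
width = 121.99936 / 18.814888 ≈ 6.484193

6.4842


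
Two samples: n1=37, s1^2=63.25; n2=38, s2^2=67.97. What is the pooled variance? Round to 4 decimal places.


sp^2 = ((n1-1)*s1^2 + (n2-1)*s2^2)/(n1+n2-2)
(n1-1)*s1^2 = 36 * 63.25 = 2277
(n2-1)*s2^2 = 37 * 67.97 = 2514.89
numerator = 2277 + 2514.89 = 4791.89
n1+n2-2 = 73
sp^2 = 4791.89 / 73 = 479189/7300 ≈ 65.642329

65.6423


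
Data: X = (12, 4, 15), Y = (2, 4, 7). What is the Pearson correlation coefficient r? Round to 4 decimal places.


r = sum((xi-xbar)(yi-ybar)) / sqrt(sum((xi-xbar)^2) * sum((yi-ybar)^2))
n = 3, xbar = 31/3 ≈ 10.333333, ybar = 13/3 ≈ 4.333333
Sxy = sum((xi-xbar)(yi-ybar)) = 32/3 ≈ 10.666667
Sxx = sum((xi-xbar)^2) = 194/3 ≈ 64.666667
Syy = sum((yi-ybar)^2) = 38/3 ≈ 12.666667
sqrt(Sxx*Syy) ≈ 28.620117
r = Sxy / sqrt(Sxx*Syy) = 10.666667 / 28.620117 ≈ 0.372698

0.3727
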